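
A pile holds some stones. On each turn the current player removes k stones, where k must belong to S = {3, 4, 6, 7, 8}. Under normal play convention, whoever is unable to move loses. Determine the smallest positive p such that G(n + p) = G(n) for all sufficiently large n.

11

n :  0  1  2  3  4  5  6  7  8  9 10 11 12 13 14 15 16 17 18 19 20 21 22 23
G :  0  0  0  1  1  1  2  2  2  3  3  0  0  0  1  1  1  2  2  2  3  3  0  0
G(n+11) = G(n) holds for n = 0,…,7 (a full window of length max(S) = 8), so the sequence is purely periodic with period 11.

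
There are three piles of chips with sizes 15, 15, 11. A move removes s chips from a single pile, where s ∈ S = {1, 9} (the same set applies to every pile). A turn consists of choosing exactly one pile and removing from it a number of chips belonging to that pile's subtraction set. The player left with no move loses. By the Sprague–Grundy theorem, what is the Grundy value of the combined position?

All piles use S = {1, 9}:
n :  0  1  2  3  4  5  6  7  8  9 10 11 12 13 14 15
G :  0  1  0  1  0  1  0  1  0  1  0  1  0  1  0  1
Pile A: G(15) = 1.
Pile B: G(15) = 1.
Pile C: G(11) = 1.
Combined Grundy value = 1 ⊕ 1 ⊕ 1 = 1.

1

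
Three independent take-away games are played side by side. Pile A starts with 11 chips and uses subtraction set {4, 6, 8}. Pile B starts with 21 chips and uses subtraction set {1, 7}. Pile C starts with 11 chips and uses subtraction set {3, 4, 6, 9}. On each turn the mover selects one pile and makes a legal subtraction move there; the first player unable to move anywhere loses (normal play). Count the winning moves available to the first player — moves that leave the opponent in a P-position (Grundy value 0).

0

Pile A, S = {4, 6, 8}:
n :  0  1  2  3  4  5  6  7  8  9 10 11
G :  0  0  0  0  1  1  1  1  2  2  2  2
G_A(11) = 2.
Pile B, S = {1, 7}:
G(0) = 0
G(1) = mex{0} = 1
G(2) = mex{1} = 0
G(3) = mex{0} = 1
G(4) = mex{1} = 0
G(5) = mex{0} = 1
G(6) = mex{1} = 0
G(7) = mex{0,0} = 1
G(8) = mex{1,1} = 0
G(9) = mex{0,0} = 1
G(10) = mex{1,1} = 0
G(11) = mex{0,0} = 1
G(12) = mex{1,1} = 0
G(13) = mex{0,0} = 1
G(14) = mex{1,1} = 0
G(15) = mex{0,0} = 1
G(16) = mex{1,1} = 0
G(17) = mex{0,0} = 1
G(18) = mex{1,1} = 0
G(19) = mex{0,0} = 1
G(20) = mex{1,1} = 0
G(21) = mex{0,0} = 1
G_B(21) = 1.
Pile C, S = {3, 4, 6, 9}:
n :  0  1  2  3  4  5  6  7  8  9 10 11
G :  0  0  0  1  1  1  2  2  2  3  3  3
G_C(11) = 3.
Combined Grundy value = 2 ⊕ 1 ⊕ 3 = 0.
A winning move leaves total XOR = 0, i.e. changes one component's Grundy value g to g ⊕ X where X is the current total.
Pile A: target g' = 2⊕0 = 2, but every legal move changes the Grundy value (mex property), so 0 moves.
Pile B: target g' = 1⊕0 = 1, but every legal move changes the Grundy value (mex property), so 0 moves.
Pile C: target g' = 3⊕0 = 3, but every legal move changes the Grundy value (mex property), so 0 moves.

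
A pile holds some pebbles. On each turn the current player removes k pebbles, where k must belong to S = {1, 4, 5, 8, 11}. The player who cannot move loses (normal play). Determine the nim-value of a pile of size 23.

n :  0  1  2  3  4  5  6  7  8  9 10 11 12 13 14 15 16 17 18 19 20 21 22 23
G :  0  1  0  1  2  3  2  3  4  0  1  4  0  1  3  0  1  3  0  1  2  0  1  2

2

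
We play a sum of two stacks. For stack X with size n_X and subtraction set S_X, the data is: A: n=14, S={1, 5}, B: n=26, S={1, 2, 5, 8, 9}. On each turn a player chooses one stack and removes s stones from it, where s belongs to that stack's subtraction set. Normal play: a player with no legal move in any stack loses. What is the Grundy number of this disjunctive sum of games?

Stack A, S = {1, 5}:
G(0) = 0
G(1) = mex{0} = 1
G(2) = mex{1} = 0
G(3) = mex{0} = 1
G(4) = mex{1} = 0
G(5) = mex{0,0} = 1
G(6) = mex{1,1} = 0
G(7) = mex{0,0} = 1
G(8) = mex{1,1} = 0
G(9) = mex{0,0} = 1
G(10) = mex{1,1} = 0
G(11) = mex{0,0} = 1
G(12) = mex{1,1} = 0
G(13) = mex{0,0} = 1
G(14) = mex{1,1} = 0
G_A(14) = 0.
Stack B, S = {1, 2, 5, 8, 9}:
G(0) = 0
G(1) = mex{0} = 1
G(2) = mex{1,0} = 2
G(3) = mex{2,1} = 0
G(4) = mex{0,2} = 1
G(5) = mex{1,0,0} = 2
G(6) = mex{2,1,1} = 0
G(7) = mex{0,2,2} = 1
G(8) = mex{1,0,0,0} = 2
G(9) = mex{2,1,1,1,0} = 3
G(10) = mex{3,2,2,2,1} = 0
G(11) = mex{0,3,0,0,2} = 1
G(12) = mex{1,0,1,1,0} = 2
G(13) = mex{2,1,2,2,1} = 0
G(14) = mex{0,2,3,0,2} = 1
G(15) = mex{1,0,0,1,0} = 2
G(16) = mex{2,1,1,2,1} = 0
G(17) = mex{0,2,2,3,2} = 1
G(18) = mex{1,0,0,0,3} = 2
G(19) = mex{2,1,1,1,0} = 3
G(20) = mex{3,2,2,2,1} = 0
G(21) = mex{0,3,0,0,2} = 1
G(22) = mex{1,0,1,1,0} = 2
G(23) = mex{2,1,2,2,1} = 0
G(24) = mex{0,2,3,0,2} = 1
G(25) = mex{1,0,0,1,0} = 2
G(26) = mex{2,1,1,2,1} = 0
G_B(26) = 0.
Combined Grundy value = 0 ⊕ 0 = 0.

0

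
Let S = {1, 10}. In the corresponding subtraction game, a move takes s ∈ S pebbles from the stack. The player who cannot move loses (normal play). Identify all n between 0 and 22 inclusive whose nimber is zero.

0, 2, 4, 6, 8, 11, 13, 15, 17, 19, 22

n :  0  1  2  3  4  5  6  7  8  9 10 11 12 13 14 15 16 17 18 19 20 21 22
G :  0  1  0  1  0  1  0  1  0  1  2  0  1  0  1  0  1  0  1  0  1  2  0
P-positions are exactly the n with G(n) = 0.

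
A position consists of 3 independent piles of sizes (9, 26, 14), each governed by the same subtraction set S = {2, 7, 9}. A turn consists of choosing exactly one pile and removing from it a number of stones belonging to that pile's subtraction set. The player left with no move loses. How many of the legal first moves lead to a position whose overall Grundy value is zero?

3

All piles use S = {2, 7, 9}:
G(0) = 0
G(1) = mex{} = 0
G(2) = mex{0} = 1
G(3) = mex{0} = 1
G(4) = mex{1} = 0
G(5) = mex{1} = 0
G(6) = mex{0} = 1
G(7) = mex{0,0} = 1
G(8) = mex{1,0} = 2
G(9) = mex{1,1,0} = 2
G(10) = mex{2,1,0} = 3
G(11) = mex{2,0,1} = 3
G(12) = mex{3,0,1} = 2
G(13) = mex{3,1,0} = 2
G(14) = mex{2,1,0} = 3
G(15) = mex{2,2,1} = 0
G(16) = mex{3,2,1} = 0
G(17) = mex{0,3,2} = 1
G(18) = mex{0,3,2} = 1
G(19) = mex{1,2,3} = 0
G(20) = mex{1,2,3} = 0
G(21) = mex{0,3,2} = 1
G(22) = mex{0,0,2} = 1
G(23) = mex{1,0,3} = 2
G(24) = mex{1,1,0} = 2
G(25) = mex{2,1,0} = 3
G(26) = mex{2,0,1} = 3
Pile A: G(9) = 2.
Pile B: G(26) = 3.
Pile C: G(14) = 3.
Combined Grundy value = 2 ⊕ 3 ⊕ 3 = 2.
A winning move leaves total XOR = 0, i.e. changes one component's Grundy value g to g ⊕ X where X is the current total.
Pile A: need g' = 2⊕2 = 0. Options: 9−2→G=1, 9−7→G=1, 9−9→G=0. Hits: 1.
Pile B: need g' = 3⊕2 = 1. Options: 26−2→G=2, 26−7→G=0, 26−9→G=1. Hits: 1.
Pile C: need g' = 3⊕2 = 1. Options: 14−2→G=2, 14−7→G=1, 14−9→G=0. Hits: 1.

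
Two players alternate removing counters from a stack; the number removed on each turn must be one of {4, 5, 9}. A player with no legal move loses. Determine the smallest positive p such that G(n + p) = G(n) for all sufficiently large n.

13

n :  0  1  2  3  4  5  6  7  8  9 10 11 12 13 14 15 16 17 18 19 20 21 22 23 24 25 26 27
G :  0  0  0  0  1  1  1  1  2  2  2  2  3  0  0  0  0  1  1  1  1  2  2  2  2  3  0  0
G(n+13) = G(n) holds for n = 0,…,8 (a full window of length max(S) = 9), so the sequence is purely periodic with period 13.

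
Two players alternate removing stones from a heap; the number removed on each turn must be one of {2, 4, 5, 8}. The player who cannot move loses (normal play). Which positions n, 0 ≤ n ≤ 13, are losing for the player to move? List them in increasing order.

0, 1, 7, 10, 13

n :  0  1  2  3  4  5  6  7  8  9 10 11 12 13
G :  0  0  1  1  2  2  3  0  4  1  0  2  1  0
P-positions are exactly the n with G(n) = 0.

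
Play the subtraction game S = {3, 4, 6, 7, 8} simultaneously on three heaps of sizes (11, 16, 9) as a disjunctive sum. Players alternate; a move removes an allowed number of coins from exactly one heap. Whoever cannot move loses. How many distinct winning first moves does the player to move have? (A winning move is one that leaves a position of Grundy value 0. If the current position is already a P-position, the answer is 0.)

6

All heaps use S = {3, 4, 6, 7, 8}:
n :  0  1  2  3  4  5  6  7  8  9 10 11 12 13 14 15 16
G :  0  0  0  1  1  1  2  2  2  3  3  0  0  0  1  1  1
Heap A: G(11) = 0.
Heap B: G(16) = 1.
Heap C: G(9) = 3.
Combined Grundy value = 0 ⊕ 1 ⊕ 3 = 2.
A winning move leaves total XOR = 0, i.e. changes one component's Grundy value g to g ⊕ X where X is the current total.
Heap A: need g' = 0⊕2 = 2. Options: 11−3→G=2, 11−4→G=2, 11−6→G=1, 11−7→G=1, 11−8→G=1. Hits: 2.
Heap B: need g' = 1⊕2 = 3. Options: 16−3→G=0, 16−4→G=0, 16−6→G=3, 16−7→G=3, 16−8→G=2. Hits: 2.
Heap C: need g' = 3⊕2 = 1. Options: 9−3→G=2, 9−4→G=1, 9−6→G=1, 9−7→G=0, 9−8→G=0. Hits: 2.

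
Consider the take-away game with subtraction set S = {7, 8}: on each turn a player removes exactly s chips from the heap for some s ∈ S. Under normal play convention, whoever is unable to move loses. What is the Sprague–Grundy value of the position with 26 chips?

n :  0  1  2  3  4  5  6  7  8  9 10 11 12 13 14 15 16 17 18 19 20 21 22 23 24 25 26
G :  0  0  0  0  0  0  0  1  1  1  1  1  1  1  2  0  0  0  0  0  0  0  1  1  1  1  1

1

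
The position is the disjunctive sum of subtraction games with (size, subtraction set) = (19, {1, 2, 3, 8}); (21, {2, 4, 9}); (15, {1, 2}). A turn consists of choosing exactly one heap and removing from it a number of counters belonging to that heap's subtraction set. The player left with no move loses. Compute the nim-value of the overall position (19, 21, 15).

0

Heap A, S = {1, 2, 3, 8}:
G(0) = 0
G(1) = mex{0} = 1
G(2) = mex{1,0} = 2
G(3) = mex{2,1,0} = 3
G(4) = mex{3,2,1} = 0
G(5) = mex{0,3,2} = 1
G(6) = mex{1,0,3} = 2
G(7) = mex{2,1,0} = 3
G(8) = mex{3,2,1,0} = 4
G(9) = mex{4,3,2,1} = 0
G(10) = mex{0,4,3,2} = 1
G(11) = mex{1,0,4,3} = 2
G(12) = mex{2,1,0,0} = 3
G(13) = mex{3,2,1,1} = 0
G(14) = mex{0,3,2,2} = 1
G(15) = mex{1,0,3,3} = 2
G(16) = mex{2,1,0,4} = 3
G(17) = mex{3,2,1,0} = 4
G(18) = mex{4,3,2,1} = 0
G(19) = mex{0,4,3,2} = 1
G_A(19) = 1.
Heap B, S = {2, 4, 9}:
G(0) = 0
G(1) = mex{} = 0
G(2) = mex{0} = 1
G(3) = mex{0} = 1
G(4) = mex{1,0} = 2
G(5) = mex{1,0} = 2
G(6) = mex{2,1} = 0
G(7) = mex{2,1} = 0
G(8) = mex{0,2} = 1
G(9) = mex{0,2,0} = 1
G(10) = mex{1,0,0} = 2
G(11) = mex{1,0,1} = 2
G(12) = mex{2,1,1} = 0
G(13) = mex{2,1,2} = 0
G(14) = mex{0,2,2} = 1
G(15) = mex{0,2,0} = 1
G(16) = mex{1,0,0} = 2
G(17) = mex{1,0,1} = 2
G(18) = mex{2,1,1} = 0
G(19) = mex{2,1,2} = 0
G(20) = mex{0,2,2} = 1
G(21) = mex{0,2,0} = 1
G_B(21) = 1.
Heap C, S = {1, 2}:
G(0) = 0
G(1) = mex{0} = 1
G(2) = mex{1,0} = 2
G(3) = mex{2,1} = 0
G(4) = mex{0,2} = 1
G(5) = mex{1,0} = 2
G(6) = mex{2,1} = 0
G(7) = mex{0,2} = 1
G(8) = mex{1,0} = 2
G(9) = mex{2,1} = 0
G(10) = mex{0,2} = 1
G(11) = mex{1,0} = 2
G(12) = mex{2,1} = 0
G(13) = mex{0,2} = 1
G(14) = mex{1,0} = 2
G(15) = mex{2,1} = 0
G_C(15) = 0.
Combined Grundy value = 1 ⊕ 1 ⊕ 0 = 0.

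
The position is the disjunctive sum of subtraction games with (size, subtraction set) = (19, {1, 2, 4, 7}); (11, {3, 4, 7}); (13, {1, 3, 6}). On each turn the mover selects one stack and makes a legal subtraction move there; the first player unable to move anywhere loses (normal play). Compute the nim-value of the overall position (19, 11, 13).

Stack A, S = {1, 2, 4, 7}:
G(0) = 0
G(1) = mex{0} = 1
G(2) = mex{1,0} = 2
G(3) = mex{2,1} = 0
G(4) = mex{0,2,0} = 1
G(5) = mex{1,0,1} = 2
G(6) = mex{2,1,2} = 0
G(7) = mex{0,2,0,0} = 1
G(8) = mex{1,0,1,1} = 2
G(9) = mex{2,1,2,2} = 0
G(10) = mex{0,2,0,0} = 1
G(11) = mex{1,0,1,1} = 2
G(12) = mex{2,1,2,2} = 0
G(13) = mex{0,2,0,0} = 1
G(14) = mex{1,0,1,1} = 2
G(15) = mex{2,1,2,2} = 0
G(16) = mex{0,2,0,0} = 1
G(17) = mex{1,0,1,1} = 2
G(18) = mex{2,1,2,2} = 0
G(19) = mex{0,2,0,0} = 1
G_A(19) = 1.
Stack B, S = {3, 4, 7}:
n :  0  1  2  3  4  5  6  7  8  9 10 11
G :  0  0  0  1  1  1  2  2  2  3  0  0
G_B(11) = 0.
Stack C, S = {1, 3, 6}:
n :  0  1  2  3  4  5  6  7  8  9 10 11 12 13
G :  0  1  0  1  0  1  2  3  2  0  1  0  1  0
G_C(13) = 0.
Combined Grundy value = 1 ⊕ 0 ⊕ 0 = 1.

1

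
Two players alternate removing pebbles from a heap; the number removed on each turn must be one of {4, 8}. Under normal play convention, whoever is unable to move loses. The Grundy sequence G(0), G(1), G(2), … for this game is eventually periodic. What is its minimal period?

12

n :  0  1  2  3  4  5  6  7  8  9 10 11 12 13 14 15 16 17 18 19 20 21 22 23 24 25
G :  0  0  0  0  1  1  1  1  2  2  2  2  0  0  0  0  1  1  1  1  2  2  2  2  0  0
G(n+12) = G(n) holds for n = 0,…,7 (a full window of length max(S) = 8), so the sequence is purely periodic with period 12.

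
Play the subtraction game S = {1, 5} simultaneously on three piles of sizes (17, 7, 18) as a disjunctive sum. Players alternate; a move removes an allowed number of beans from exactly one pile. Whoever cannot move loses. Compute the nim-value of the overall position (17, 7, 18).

0

All piles use S = {1, 5}:
n :  0  1  2  3  4  5  6  7  8  9 10 11 12 13 14 15 16 17 18
G :  0  1  0  1  0  1  0  1  0  1  0  1  0  1  0  1  0  1  0
Pile A: G(17) = 1.
Pile B: G(7) = 1.
Pile C: G(18) = 0.
Combined Grundy value = 1 ⊕ 1 ⊕ 0 = 0.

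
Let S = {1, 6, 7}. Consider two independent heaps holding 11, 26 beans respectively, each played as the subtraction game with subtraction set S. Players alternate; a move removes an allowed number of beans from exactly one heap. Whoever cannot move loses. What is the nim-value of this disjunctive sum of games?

All heaps use S = {1, 6, 7}:
n :  0  1  2  3  4  5  6  7  8  9 10 11 12 13 14 15 16 17 18 19 20 21 22 23 24 25 26
G :  0  1  0  1  0  1  2  3  2  3  2  3  0  1  0  1  0  1  2  3  2  3  2  3  0  1  0
Heap A: G(11) = 3.
Heap B: G(26) = 0.
Combined Grundy value = 3 ⊕ 0 = 3.

3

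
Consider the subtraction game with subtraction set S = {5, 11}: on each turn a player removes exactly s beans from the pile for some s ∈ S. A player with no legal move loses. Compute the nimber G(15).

1

n :  0  1  2  3  4  5  6  7  8  9 10 11 12 13 14 15
G :  0  0  0  0  0  1  1  1  1  1  0  2  2  2  2  1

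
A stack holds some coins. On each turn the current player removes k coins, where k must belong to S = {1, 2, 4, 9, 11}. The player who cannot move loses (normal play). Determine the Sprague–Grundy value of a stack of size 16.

0

n :  0  1  2  3  4  5  6  7  8  9 10 11 12 13 14 15 16
G :  0  1  2  0  1  2  0  1  2  3  4  5  3  0  1  2  0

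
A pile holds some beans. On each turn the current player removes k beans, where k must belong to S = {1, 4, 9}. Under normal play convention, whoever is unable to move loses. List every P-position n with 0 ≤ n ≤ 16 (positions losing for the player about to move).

G(0) = 0
G(1) = mex{0} = 1
G(2) = mex{1} = 0
G(3) = mex{0} = 1
G(4) = mex{1,0} = 2
G(5) = mex{2,1} = 0
G(6) = mex{0,0} = 1
G(7) = mex{1,1} = 0
G(8) = mex{0,2} = 1
G(9) = mex{1,0,0} = 2
G(10) = mex{2,1,1} = 0
G(11) = mex{0,0,0} = 1
G(12) = mex{1,1,1} = 0
G(13) = mex{0,2,2} = 1
G(14) = mex{1,0,0} = 2
G(15) = mex{2,1,1} = 0
G(16) = mex{0,0,0} = 1
P-positions are exactly the n with G(n) = 0.

0, 2, 5, 7, 10, 12, 15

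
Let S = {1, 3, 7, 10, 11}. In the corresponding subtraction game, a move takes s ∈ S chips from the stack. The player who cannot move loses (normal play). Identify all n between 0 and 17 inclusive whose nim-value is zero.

n :  0  1  2  3  4  5  6  7  8  9 10 11 12 13 14 15 16 17
G :  0  1  0  1  0  1  0  1  0  1  2  3  2  3  2  3  2  3
P-positions are exactly the n with G(n) = 0.

0, 2, 4, 6, 8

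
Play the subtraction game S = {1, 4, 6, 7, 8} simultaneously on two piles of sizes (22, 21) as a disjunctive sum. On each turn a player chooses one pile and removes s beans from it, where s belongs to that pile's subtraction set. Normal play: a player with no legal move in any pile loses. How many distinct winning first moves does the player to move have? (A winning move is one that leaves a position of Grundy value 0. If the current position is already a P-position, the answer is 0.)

All piles use S = {1, 4, 6, 7, 8}:
G(0) = 0
G(1) = mex{0} = 1
G(2) = mex{1} = 0
G(3) = mex{0} = 1
G(4) = mex{1,0} = 2
G(5) = mex{2,1} = 0
G(6) = mex{0,0,0} = 1
G(7) = mex{1,1,1,0} = 2
G(8) = mex{2,2,0,1,0} = 3
G(9) = mex{3,0,1,0,1} = 2
G(10) = mex{2,1,2,1,0} = 3
G(11) = mex{3,2,0,2,1} = 4
G(12) = mex{4,3,1,0,2} = 5
G(13) = mex{5,2,2,1,0} = 3
G(14) = mex{3,3,3,2,1} = 0
G(15) = mex{0,4,2,3,2} = 1
G(16) = mex{1,5,3,2,3} = 0
G(17) = mex{0,3,4,3,2} = 1
G(18) = mex{1,0,5,4,3} = 2
G(19) = mex{2,1,3,5,4} = 0
G(20) = mex{0,0,0,3,5} = 1
G(21) = mex{1,1,1,0,3} = 2
G(22) = mex{2,2,0,1,0} = 3
Pile A: G(22) = 3.
Pile B: G(21) = 2.
Combined Grundy value = 3 ⊕ 2 = 1.
A winning move leaves total XOR = 0, i.e. changes one component's Grundy value g to g ⊕ X where X is the current total.
Pile A: need g' = 3⊕1 = 2. Options: 22−1→G=2, 22−4→G=2, 22−6→G=0, 22−7→G=1, 22−8→G=0. Hits: 2.
Pile B: need g' = 2⊕1 = 3. Options: 21−1→G=1, 21−4→G=1, 21−6→G=1, 21−7→G=0, 21−8→G=3. Hits: 1.

3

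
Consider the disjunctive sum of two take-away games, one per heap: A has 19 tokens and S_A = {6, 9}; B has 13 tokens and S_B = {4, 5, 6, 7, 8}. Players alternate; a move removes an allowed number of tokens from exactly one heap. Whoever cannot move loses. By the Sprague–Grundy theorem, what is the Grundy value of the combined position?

Heap A, S = {6, 9}:
G(0) = 0
G(1) = mex{} = 0
G(2) = mex{} = 0
G(3) = mex{} = 0
G(4) = mex{} = 0
G(5) = mex{} = 0
G(6) = mex{0} = 1
G(7) = mex{0} = 1
G(8) = mex{0} = 1
G(9) = mex{0,0} = 1
G(10) = mex{0,0} = 1
G(11) = mex{0,0} = 1
G(12) = mex{1,0} = 2
G(13) = mex{1,0} = 2
G(14) = mex{1,0} = 2
G(15) = mex{1,1} = 0
G(16) = mex{1,1} = 0
G(17) = mex{1,1} = 0
G(18) = mex{2,1} = 0
G(19) = mex{2,1} = 0
G_A(19) = 0.
Heap B, S = {4, 5, 6, 7, 8}:
n :  0  1  2  3  4  5  6  7  8  9 10 11 12 13
G :  0  0  0  0  1  1  1  1  2  2  2  2  0  0
G_B(13) = 0.
Combined Grundy value = 0 ⊕ 0 = 0.

0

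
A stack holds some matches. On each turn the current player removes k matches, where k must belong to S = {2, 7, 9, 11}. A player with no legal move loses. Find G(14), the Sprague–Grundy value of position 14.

n :  0  1  2  3  4  5  6  7  8  9 10 11 12 13 14
G :  0  0  1  1  0  0  1  1  2  2  3  3  2  2  3

3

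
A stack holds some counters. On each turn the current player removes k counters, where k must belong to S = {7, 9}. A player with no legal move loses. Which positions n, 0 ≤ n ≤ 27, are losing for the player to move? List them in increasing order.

n :  0  1  2  3  4  5  6  7  8  9 10 11 12 13 14 15 16 17 18 19 20 21 22 23 24 25 26 27
G :  0  0  0  0  0  0  0  1  1  1  1  1  1  1  2  2  0  0  0  0  0  0  0  1  1  1  1  1
P-positions are exactly the n with G(n) = 0.

0, 1, 2, 3, 4, 5, 6, 16, 17, 18, 19, 20, 21, 22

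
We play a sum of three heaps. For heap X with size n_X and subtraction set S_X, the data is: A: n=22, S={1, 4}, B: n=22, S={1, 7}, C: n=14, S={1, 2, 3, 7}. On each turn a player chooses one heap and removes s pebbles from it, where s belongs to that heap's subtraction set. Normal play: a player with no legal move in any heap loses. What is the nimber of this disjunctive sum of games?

2

Heap A, S = {1, 4}:
G(0) = 0
G(1) = mex{0} = 1
G(2) = mex{1} = 0
G(3) = mex{0} = 1
G(4) = mex{1,0} = 2
G(5) = mex{2,1} = 0
G(6) = mex{0,0} = 1
G(7) = mex{1,1} = 0
G(8) = mex{0,2} = 1
G(9) = mex{1,0} = 2
G(10) = mex{2,1} = 0
G(11) = mex{0,0} = 1
G(12) = mex{1,1} = 0
G(13) = mex{0,2} = 1
G(14) = mex{1,0} = 2
G(15) = mex{2,1} = 0
G(16) = mex{0,0} = 1
G(17) = mex{1,1} = 0
G(18) = mex{0,2} = 1
G(19) = mex{1,0} = 2
G(20) = mex{2,1} = 0
G(21) = mex{0,0} = 1
G(22) = mex{1,1} = 0
G_A(22) = 0.
Heap B, S = {1, 7}:
G(0) = 0
G(1) = mex{0} = 1
G(2) = mex{1} = 0
G(3) = mex{0} = 1
G(4) = mex{1} = 0
G(5) = mex{0} = 1
G(6) = mex{1} = 0
G(7) = mex{0,0} = 1
G(8) = mex{1,1} = 0
G(9) = mex{0,0} = 1
G(10) = mex{1,1} = 0
G(11) = mex{0,0} = 1
G(12) = mex{1,1} = 0
G(13) = mex{0,0} = 1
G(14) = mex{1,1} = 0
G(15) = mex{0,0} = 1
G(16) = mex{1,1} = 0
G(17) = mex{0,0} = 1
G(18) = mex{1,1} = 0
G(19) = mex{0,0} = 1
G(20) = mex{1,1} = 0
G(21) = mex{0,0} = 1
G(22) = mex{1,1} = 0
G_B(22) = 0.
Heap C, S = {1, 2, 3, 7}:
n :  0  1  2  3  4  5  6  7  8  9 10 11 12 13 14
G :  0  1  2  3  0  1  2  3  0  1  2  3  0  1  2
G_C(14) = 2.
Combined Grundy value = 0 ⊕ 0 ⊕ 2 = 2.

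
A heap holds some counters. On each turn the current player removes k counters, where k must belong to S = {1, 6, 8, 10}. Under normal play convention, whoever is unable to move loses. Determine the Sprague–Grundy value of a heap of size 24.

1

n :  0  1  2  3  4  5  6  7  8  9 10 11 12 13 14 15 16 17 18 19 20 21 22 23 24
G :  0  1  0  1  0  1  2  0  1  0  1  0  1  2  3  2  0  1  0  1  0  1  2  0  1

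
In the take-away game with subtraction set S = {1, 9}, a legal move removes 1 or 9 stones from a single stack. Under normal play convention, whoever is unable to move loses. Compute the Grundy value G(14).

0

G(0) = 0
G(1) = mex{0} = 1
G(2) = mex{1} = 0
G(3) = mex{0} = 1
G(4) = mex{1} = 0
G(5) = mex{0} = 1
G(6) = mex{1} = 0
G(7) = mex{0} = 1
G(8) = mex{1} = 0
G(9) = mex{0,0} = 1
G(10) = mex{1,1} = 0
G(11) = mex{0,0} = 1
G(12) = mex{1,1} = 0
G(13) = mex{0,0} = 1
G(14) = mex{1,1} = 0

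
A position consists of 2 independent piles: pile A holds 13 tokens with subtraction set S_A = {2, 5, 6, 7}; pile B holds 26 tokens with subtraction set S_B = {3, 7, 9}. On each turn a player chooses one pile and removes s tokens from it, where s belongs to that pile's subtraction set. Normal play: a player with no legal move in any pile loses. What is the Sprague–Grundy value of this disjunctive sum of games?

Pile A, S = {2, 5, 6, 7}:
G(0) = 0
G(1) = mex{} = 0
G(2) = mex{0} = 1
G(3) = mex{0} = 1
G(4) = mex{1} = 0
G(5) = mex{1,0} = 2
G(6) = mex{0,0,0} = 1
G(7) = mex{2,1,0,0} = 3
G(8) = mex{1,1,1,0} = 2
G(9) = mex{3,0,1,1} = 2
G(10) = mex{2,2,0,1} = 3
G(11) = mex{2,1,2,0} = 3
G(12) = mex{3,3,1,2} = 0
G(13) = mex{3,2,3,1} = 0
G_A(13) = 0.
Pile B, S = {3, 7, 9}:
n :  0  1  2  3  4  5  6  7  8  9 10 11 12 13 14 15 16 17 18 19 20 21 22 23 24 25 26
G :  0  0  0  1  1  1  0  2  2  1  3  3  0  2  0  1  0  1  0  1  0  1  0  1  0  1  0
G_B(26) = 0.
Combined Grundy value = 0 ⊕ 0 = 0.

0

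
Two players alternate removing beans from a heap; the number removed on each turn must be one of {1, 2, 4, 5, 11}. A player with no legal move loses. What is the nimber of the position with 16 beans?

G(0) = 0
G(1) = mex{0} = 1
G(2) = mex{1,0} = 2
G(3) = mex{2,1} = 0
G(4) = mex{0,2,0} = 1
G(5) = mex{1,0,1,0} = 2
G(6) = mex{2,1,2,1} = 0
G(7) = mex{0,2,0,2} = 1
G(8) = mex{1,0,1,0} = 2
G(9) = mex{2,1,2,1} = 0
G(10) = mex{0,2,0,2} = 1
G(11) = mex{1,0,1,0,0} = 2
G(12) = mex{2,1,2,1,1} = 0
G(13) = mex{0,2,0,2,2} = 1
G(14) = mex{1,0,1,0,0} = 2
G(15) = mex{2,1,2,1,1} = 0
G(16) = mex{0,2,0,2,2} = 1

1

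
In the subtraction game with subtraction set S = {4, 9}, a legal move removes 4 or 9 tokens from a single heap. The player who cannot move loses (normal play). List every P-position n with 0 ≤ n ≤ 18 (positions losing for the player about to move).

0, 1, 2, 3, 8, 13, 14, 15, 16

n :  0  1  2  3  4  5  6  7  8  9 10 11 12 13 14 15 16 17 18
G :  0  0  0  0  1  1  1  1  0  2  2  2  1  0  0  0  0  1  1
P-positions are exactly the n with G(n) = 0.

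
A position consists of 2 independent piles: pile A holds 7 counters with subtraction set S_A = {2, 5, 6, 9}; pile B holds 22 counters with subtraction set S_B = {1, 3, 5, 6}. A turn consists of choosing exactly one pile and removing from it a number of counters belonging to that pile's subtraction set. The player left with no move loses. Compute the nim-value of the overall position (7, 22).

3

Pile A, S = {2, 5, 6, 9}:
n : 0 1 2 3 4 5 6 7
G : 0 0 1 1 0 2 1 3
G_A(7) = 3.
Pile B, S = {1, 3, 5, 6}:
n :  0  1  2  3  4  5  6  7  8  9 10 11 12 13 14 15 16 17 18 19 20 21 22
G :  0  1  0  1  0  1  2  3  2  3  2  0  1  0  1  0  1  2  3  2  3  2  0
G_B(22) = 0.
Combined Grundy value = 3 ⊕ 0 = 3.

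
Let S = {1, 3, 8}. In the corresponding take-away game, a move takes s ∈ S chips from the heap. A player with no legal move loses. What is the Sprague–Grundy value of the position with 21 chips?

n :  0  1  2  3  4  5  6  7  8  9 10 11 12 13 14 15 16 17 18 19 20 21
G :  0  1  0  1  0  1  0  1  2  3  2  0  1  0  1  0  1  0  1  2  3  2

2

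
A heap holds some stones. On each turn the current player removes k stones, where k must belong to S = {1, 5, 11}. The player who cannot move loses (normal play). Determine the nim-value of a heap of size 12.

n :  0  1  2  3  4  5  6  7  8  9 10 11 12
G :  0  1  0  1  0  1  0  1  0  1  0  1  0

0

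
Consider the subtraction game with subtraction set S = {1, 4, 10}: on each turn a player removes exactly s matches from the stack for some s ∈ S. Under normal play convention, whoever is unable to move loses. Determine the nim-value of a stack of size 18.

n :  0  1  2  3  4  5  6  7  8  9 10 11 12 13 14 15 16 17 18
G :  0  1  0  1  2  0  1  0  1  2  3  2  3  0  1  3  0  1  0

0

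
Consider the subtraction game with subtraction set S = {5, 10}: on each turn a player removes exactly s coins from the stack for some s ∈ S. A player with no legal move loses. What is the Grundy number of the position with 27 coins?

n :  0  1  2  3  4  5  6  7  8  9 10 11 12 13 14 15 16 17 18 19 20 21 22 23 24 25 26 27
G :  0  0  0  0  0  1  1  1  1  1  2  2  2  2  2  0  0  0  0  0  1  1  1  1  1  2  2  2

2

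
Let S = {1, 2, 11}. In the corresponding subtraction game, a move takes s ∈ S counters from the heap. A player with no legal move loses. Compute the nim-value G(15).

G(0) = 0
G(1) = mex{0} = 1
G(2) = mex{1,0} = 2
G(3) = mex{2,1} = 0
G(4) = mex{0,2} = 1
G(5) = mex{1,0} = 2
G(6) = mex{2,1} = 0
G(7) = mex{0,2} = 1
G(8) = mex{1,0} = 2
G(9) = mex{2,1} = 0
G(10) = mex{0,2} = 1
G(11) = mex{1,0,0} = 2
G(12) = mex{2,1,1} = 0
G(13) = mex{0,2,2} = 1
G(14) = mex{1,0,0} = 2
G(15) = mex{2,1,1} = 0

0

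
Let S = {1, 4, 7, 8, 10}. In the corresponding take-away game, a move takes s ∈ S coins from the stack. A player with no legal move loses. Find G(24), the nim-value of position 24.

3

G(0) = 0
G(1) = mex{0} = 1
G(2) = mex{1} = 0
G(3) = mex{0} = 1
G(4) = mex{1,0} = 2
G(5) = mex{2,1} = 0
G(6) = mex{0,0} = 1
G(7) = mex{1,1,0} = 2
G(8) = mex{2,2,1,0} = 3
G(9) = mex{3,0,0,1} = 2
G(10) = mex{2,1,1,0,0} = 3
G(11) = mex{3,2,2,1,1} = 0
G(12) = mex{0,3,0,2,0} = 1
G(13) = mex{1,2,1,0,1} = 3
G(14) = mex{3,3,2,1,2} = 0
G(15) = mex{0,0,3,2,0} = 1
G(16) = mex{1,1,2,3,1} = 0
G(17) = mex{0,3,3,2,2} = 1
G(18) = mex{1,0,0,3,3} = 2
G(19) = mex{2,1,1,0,2} = 3
G(20) = mex{3,0,3,1,3} = 2
G(21) = mex{2,1,0,3,0} = 4
G(22) = mex{4,2,1,0,1} = 3
G(23) = mex{3,3,0,1,3} = 2
G(24) = mex{2,2,1,0,0} = 3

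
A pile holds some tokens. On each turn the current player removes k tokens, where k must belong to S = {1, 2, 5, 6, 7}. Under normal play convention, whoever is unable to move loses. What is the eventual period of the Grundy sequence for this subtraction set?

11

G(0) = 0
G(1) = mex{0} = 1
G(2) = mex{1,0} = 2
G(3) = mex{2,1} = 0
G(4) = mex{0,2} = 1
G(5) = mex{1,0,0} = 2
G(6) = mex{2,1,1,0} = 3
G(7) = mex{3,2,2,1,0} = 4
G(8) = mex{4,3,0,2,1} = 5
G(9) = mex{5,4,1,0,2} = 3
G(10) = mex{3,5,2,1,0} = 4
G(11) = mex{4,3,3,2,1} = 0
G(12) = mex{0,4,4,3,2} = 1
G(13) = mex{1,0,5,4,3} = 2
G(14) = mex{2,1,3,5,4} = 0
G(15) = mex{0,2,4,3,5} = 1
G(16) = mex{1,0,0,4,3} = 2
G(17) = mex{2,1,1,0,4} = 3
G(18) = mex{3,2,2,1,0} = 4
G(19) = mex{4,3,0,2,1} = 5
G(20) = mex{5,4,1,0,2} = 3
G(21) = mex{3,5,2,1,0} = 4
G(22) = mex{4,3,3,2,1} = 0
G(23) = mex{0,4,4,3,2} = 1
G(n+11) = G(n) holds for n = 0,…,6 (a full window of length max(S) = 7), so the sequence is purely periodic with period 11.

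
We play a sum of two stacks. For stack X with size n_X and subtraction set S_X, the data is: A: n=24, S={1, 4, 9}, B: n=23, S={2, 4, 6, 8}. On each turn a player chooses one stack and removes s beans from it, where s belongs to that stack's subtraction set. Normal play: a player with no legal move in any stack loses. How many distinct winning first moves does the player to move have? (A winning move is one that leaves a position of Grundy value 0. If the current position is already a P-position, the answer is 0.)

Stack A, S = {1, 4, 9}:
n :  0  1  2  3  4  5  6  7  8  9 10 11 12 13 14 15 16 17 18 19 20 21 22 23 24
G :  0  1  0  1  2  0  1  0  1  2  0  1  0  1  2  0  1  0  1  2  0  1  0  1  2
G_A(24) = 2.
Stack B, S = {2, 4, 6, 8}:
G(0) = 0
G(1) = mex{} = 0
G(2) = mex{0} = 1
G(3) = mex{0} = 1
G(4) = mex{1,0} = 2
G(5) = mex{1,0} = 2
G(6) = mex{2,1,0} = 3
G(7) = mex{2,1,0} = 3
G(8) = mex{3,2,1,0} = 4
G(9) = mex{3,2,1,0} = 4
G(10) = mex{4,3,2,1} = 0
G(11) = mex{4,3,2,1} = 0
G(12) = mex{0,4,3,2} = 1
G(13) = mex{0,4,3,2} = 1
G(14) = mex{1,0,4,3} = 2
G(15) = mex{1,0,4,3} = 2
G(16) = mex{2,1,0,4} = 3
G(17) = mex{2,1,0,4} = 3
G(18) = mex{3,2,1,0} = 4
G(19) = mex{3,2,1,0} = 4
G(20) = mex{4,3,2,1} = 0
G(21) = mex{4,3,2,1} = 0
G(22) = mex{0,4,3,2} = 1
G(23) = mex{0,4,3,2} = 1
G_B(23) = 1.
Combined Grundy value = 2 ⊕ 1 = 3.
A winning move leaves total XOR = 0, i.e. changes one component's Grundy value g to g ⊕ X where X is the current total.
Stack A: need g' = 2⊕3 = 1. Options: 24−1→G=1, 24−4→G=0, 24−9→G=0. Hits: 1.
Stack B: need g' = 1⊕3 = 2. Options: 23−2→G=0, 23−4→G=4, 23−6→G=3, 23−8→G=2. Hits: 1.

2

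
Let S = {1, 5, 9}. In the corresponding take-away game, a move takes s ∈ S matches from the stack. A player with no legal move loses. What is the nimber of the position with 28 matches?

G(0) = 0
G(1) = mex{0} = 1
G(2) = mex{1} = 0
G(3) = mex{0} = 1
G(4) = mex{1} = 0
G(5) = mex{0,0} = 1
G(6) = mex{1,1} = 0
G(7) = mex{0,0} = 1
G(8) = mex{1,1} = 0
G(9) = mex{0,0,0} = 1
G(10) = mex{1,1,1} = 0
G(11) = mex{0,0,0} = 1
G(12) = mex{1,1,1} = 0
G(13) = mex{0,0,0} = 1
G(14) = mex{1,1,1} = 0
G(15) = mex{0,0,0} = 1
G(16) = mex{1,1,1} = 0
G(17) = mex{0,0,0} = 1
G(18) = mex{1,1,1} = 0
G(19) = mex{0,0,0} = 1
G(20) = mex{1,1,1} = 0
G(21) = mex{0,0,0} = 1
G(22) = mex{1,1,1} = 0
G(23) = mex{0,0,0} = 1
G(24) = mex{1,1,1} = 0
G(25) = mex{0,0,0} = 1
G(26) = mex{1,1,1} = 0
G(27) = mex{0,0,0} = 1
G(28) = mex{1,1,1} = 0

0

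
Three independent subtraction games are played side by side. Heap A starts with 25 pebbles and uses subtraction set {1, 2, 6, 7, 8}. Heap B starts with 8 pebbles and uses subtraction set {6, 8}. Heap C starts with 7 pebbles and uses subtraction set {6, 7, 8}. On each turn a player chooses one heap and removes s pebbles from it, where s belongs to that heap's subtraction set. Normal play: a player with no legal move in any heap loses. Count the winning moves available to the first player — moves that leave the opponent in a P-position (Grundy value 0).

5

Heap A, S = {1, 2, 6, 7, 8}:
G(0) = 0
G(1) = mex{0} = 1
G(2) = mex{1,0} = 2
G(3) = mex{2,1} = 0
G(4) = mex{0,2} = 1
G(5) = mex{1,0} = 2
G(6) = mex{2,1,0} = 3
G(7) = mex{3,2,1,0} = 4
G(8) = mex{4,3,2,1,0} = 5
G(9) = mex{5,4,0,2,1} = 3
G(10) = mex{3,5,1,0,2} = 4
G(11) = mex{4,3,2,1,0} = 5
G(12) = mex{5,4,3,2,1} = 0
G(13) = mex{0,5,4,3,2} = 1
G(14) = mex{1,0,5,4,3} = 2
G(15) = mex{2,1,3,5,4} = 0
G(16) = mex{0,2,4,3,5} = 1
G(17) = mex{1,0,5,4,3} = 2
G(18) = mex{2,1,0,5,4} = 3
G(19) = mex{3,2,1,0,5} = 4
G(20) = mex{4,3,2,1,0} = 5
G(21) = mex{5,4,0,2,1} = 3
G(22) = mex{3,5,1,0,2} = 4
G(23) = mex{4,3,2,1,0} = 5
G(24) = mex{5,4,3,2,1} = 0
G(25) = mex{0,5,4,3,2} = 1
G_A(25) = 1.
Heap B, S = {6, 8}:
n : 0 1 2 3 4 5 6 7 8
G : 0 0 0 0 0 0 1 1 1
G_B(8) = 1.
Heap C, S = {6, 7, 8}:
n : 0 1 2 3 4 5 6 7
G : 0 0 0 0 0 0 1 1
G_C(7) = 1.
Combined Grundy value = 1 ⊕ 1 ⊕ 1 = 1.
A winning move leaves total XOR = 0, i.e. changes one component's Grundy value g to g ⊕ X where X is the current total.
Heap A: need g' = 1⊕1 = 0. Options: 25−1→G=0, 25−2→G=5, 25−6→G=4, 25−7→G=3, 25−8→G=2. Hits: 1.
Heap B: need g' = 1⊕1 = 0. Options: 8−6→G=0, 8−8→G=0. Hits: 2.
Heap C: need g' = 1⊕1 = 0. Options: 7−6→G=0, 7−7→G=0. Hits: 2.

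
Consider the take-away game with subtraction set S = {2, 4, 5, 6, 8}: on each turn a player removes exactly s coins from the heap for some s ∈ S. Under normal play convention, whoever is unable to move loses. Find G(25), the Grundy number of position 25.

2

n :  0  1  2  3  4  5  6  7  8  9 10 11 12 13 14 15 16 17 18 19 20 21 22 23 24 25
G :  0  0  1  1  2  2  3  3  4  4  0  0  1  1  2  2  3  3  4  4  0  0  1  1  2  2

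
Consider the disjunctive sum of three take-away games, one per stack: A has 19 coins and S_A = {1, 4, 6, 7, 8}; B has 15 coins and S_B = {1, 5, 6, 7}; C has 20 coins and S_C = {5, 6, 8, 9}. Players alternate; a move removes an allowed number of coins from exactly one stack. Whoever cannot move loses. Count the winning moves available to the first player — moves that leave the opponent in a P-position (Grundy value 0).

Stack A, S = {1, 4, 6, 7, 8}:
n :  0  1  2  3  4  5  6  7  8  9 10 11 12 13 14 15 16 17 18 19
G :  0  1  0  1  2  0  1  2  3  2  3  4  5  3  0  1  0  1  2  0
G_A(19) = 0.
Stack B, S = {1, 5, 6, 7}:
n :  0  1  2  3  4  5  6  7  8  9 10 11 12 13 14 15
G :  0  1  0  1  0  1  2  3  2  3  2  3  0  1  0  1
G_B(15) = 1.
Stack C, S = {5, 6, 8, 9}:
n :  0  1  2  3  4  5  6  7  8  9 10 11 12 13 14 15 16 17 18 19 20
G :  0  0  0  0  0  1  1  1  1  1  2  2  2  2  0  0  0  0  0  1  1
G_C(20) = 1.
Combined Grundy value = 0 ⊕ 1 ⊕ 1 = 0.
A winning move leaves total XOR = 0, i.e. changes one component's Grundy value g to g ⊕ X where X is the current total.
Stack A: target g' = 0⊕0 = 0, but every legal move changes the Grundy value (mex property), so 0 moves.
Stack B: target g' = 1⊕0 = 1, but every legal move changes the Grundy value (mex property), so 0 moves.
Stack C: target g' = 1⊕0 = 1, but every legal move changes the Grundy value (mex property), so 0 moves.

0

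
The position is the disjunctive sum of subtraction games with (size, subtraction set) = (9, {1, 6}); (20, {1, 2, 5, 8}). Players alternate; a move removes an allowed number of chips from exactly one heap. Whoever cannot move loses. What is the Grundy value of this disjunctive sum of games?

2

Heap A, S = {1, 6}:
n : 0 1 2 3 4 5 6 7 8 9
G : 0 1 0 1 0 1 2 0 1 0
G_A(9) = 0.
Heap B, S = {1, 2, 5, 8}:
G(0) = 0
G(1) = mex{0} = 1
G(2) = mex{1,0} = 2
G(3) = mex{2,1} = 0
G(4) = mex{0,2} = 1
G(5) = mex{1,0,0} = 2
G(6) = mex{2,1,1} = 0
G(7) = mex{0,2,2} = 1
G(8) = mex{1,0,0,0} = 2
G(9) = mex{2,1,1,1} = 0
G(10) = mex{0,2,2,2} = 1
G(11) = mex{1,0,0,0} = 2
G(12) = mex{2,1,1,1} = 0
G(13) = mex{0,2,2,2} = 1
G(14) = mex{1,0,0,0} = 2
G(15) = mex{2,1,1,1} = 0
G(16) = mex{0,2,2,2} = 1
G(17) = mex{1,0,0,0} = 2
G(18) = mex{2,1,1,1} = 0
G(19) = mex{0,2,2,2} = 1
G(20) = mex{1,0,0,0} = 2
G_B(20) = 2.
Combined Grundy value = 0 ⊕ 2 = 2.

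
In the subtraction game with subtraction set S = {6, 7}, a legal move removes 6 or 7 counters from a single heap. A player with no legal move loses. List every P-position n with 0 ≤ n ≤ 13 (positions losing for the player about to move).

n :  0  1  2  3  4  5  6  7  8  9 10 11 12 13
G :  0  0  0  0  0  0  1  1  1  1  1  1  2  0
P-positions are exactly the n with G(n) = 0.

0, 1, 2, 3, 4, 5, 13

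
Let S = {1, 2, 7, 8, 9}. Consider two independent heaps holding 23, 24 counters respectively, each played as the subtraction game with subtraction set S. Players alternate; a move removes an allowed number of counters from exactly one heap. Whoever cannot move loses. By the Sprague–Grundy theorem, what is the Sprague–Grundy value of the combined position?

3

All heaps use S = {1, 2, 7, 8, 9}:
n :  0  1  2  3  4  5  6  7  8  9 10 11 12 13 14 15 16 17 18 19 20 21 22 23 24
G :  0  1  2  0  1  2  0  1  2  3  4  5  3  4  5  3  0  1  2  0  1  2  0  1  2
Heap A: G(23) = 1.
Heap B: G(24) = 2.
Combined Grundy value = 1 ⊕ 2 = 3.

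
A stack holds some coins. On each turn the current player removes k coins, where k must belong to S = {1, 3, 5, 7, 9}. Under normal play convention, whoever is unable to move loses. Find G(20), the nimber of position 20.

G(0) = 0
G(1) = mex{0} = 1
G(2) = mex{1} = 0
G(3) = mex{0,0} = 1
G(4) = mex{1,1} = 0
G(5) = mex{0,0,0} = 1
G(6) = mex{1,1,1} = 0
G(7) = mex{0,0,0,0} = 1
G(8) = mex{1,1,1,1} = 0
G(9) = mex{0,0,0,0,0} = 1
G(10) = mex{1,1,1,1,1} = 0
G(11) = mex{0,0,0,0,0} = 1
G(12) = mex{1,1,1,1,1} = 0
G(13) = mex{0,0,0,0,0} = 1
G(14) = mex{1,1,1,1,1} = 0
G(15) = mex{0,0,0,0,0} = 1
G(16) = mex{1,1,1,1,1} = 0
G(17) = mex{0,0,0,0,0} = 1
G(18) = mex{1,1,1,1,1} = 0
G(19) = mex{0,0,0,0,0} = 1
G(20) = mex{1,1,1,1,1} = 0

0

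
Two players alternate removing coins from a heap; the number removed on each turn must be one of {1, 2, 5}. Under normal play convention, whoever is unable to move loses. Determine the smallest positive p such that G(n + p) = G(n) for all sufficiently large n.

3

n :  0  1  2  3  4  5  6  7  8  9 10 11 12 13 14
G :  0  1  2  0  1  2  0  1  2  0  1  2  0  1  2
G(n+3) = G(n) holds for n = 0,…,4 (a full window of length max(S) = 5), so the sequence is purely periodic with period 3.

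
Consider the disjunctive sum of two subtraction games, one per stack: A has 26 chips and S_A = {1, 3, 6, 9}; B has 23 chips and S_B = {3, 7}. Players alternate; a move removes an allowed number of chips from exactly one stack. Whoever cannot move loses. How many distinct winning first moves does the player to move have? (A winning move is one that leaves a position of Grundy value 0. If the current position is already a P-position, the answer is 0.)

Stack A, S = {1, 3, 6, 9}:
G(0) = 0
G(1) = mex{0} = 1
G(2) = mex{1} = 0
G(3) = mex{0,0} = 1
G(4) = mex{1,1} = 0
G(5) = mex{0,0} = 1
G(6) = mex{1,1,0} = 2
G(7) = mex{2,0,1} = 3
G(8) = mex{3,1,0} = 2
G(9) = mex{2,2,1,0} = 3
G(10) = mex{3,3,0,1} = 2
G(11) = mex{2,2,1,0} = 3
G(12) = mex{3,3,2,1} = 0
G(13) = mex{0,2,3,0} = 1
G(14) = mex{1,3,2,1} = 0
G(15) = mex{0,0,3,2} = 1
G(16) = mex{1,1,2,3} = 0
G(17) = mex{0,0,3,2} = 1
G(18) = mex{1,1,0,3} = 2
G(19) = mex{2,0,1,2} = 3
G(20) = mex{3,1,0,3} = 2
G(21) = mex{2,2,1,0} = 3
G(22) = mex{3,3,0,1} = 2
G(23) = mex{2,2,1,0} = 3
G(24) = mex{3,3,2,1} = 0
G(25) = mex{0,2,3,0} = 1
G(26) = mex{1,3,2,1} = 0
G_A(26) = 0.
Stack B, S = {3, 7}:
n :  0  1  2  3  4  5  6  7  8  9 10 11 12 13 14 15 16 17 18 19 20 21 22 23
G :  0  0  0  1  1  1  0  2  2  1  0  0  0  1  1  1  0  2  2  1  0  0  0  1
G_B(23) = 1.
Combined Grundy value = 0 ⊕ 1 = 1.
A winning move leaves total XOR = 0, i.e. changes one component's Grundy value g to g ⊕ X where X is the current total.
Stack A: need g' = 0⊕1 = 1. Options: 26−1→G=1, 26−3→G=3, 26−6→G=2, 26−9→G=1. Hits: 2.
Stack B: need g' = 1⊕1 = 0. Options: 23−3→G=0, 23−7→G=0. Hits: 2.

4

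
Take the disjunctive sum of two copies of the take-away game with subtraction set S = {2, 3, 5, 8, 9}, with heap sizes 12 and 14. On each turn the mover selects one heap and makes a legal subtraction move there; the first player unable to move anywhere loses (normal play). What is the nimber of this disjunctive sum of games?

All heaps use S = {2, 3, 5, 8, 9}:
G(0) = 0
G(1) = mex{} = 0
G(2) = mex{0} = 1
G(3) = mex{0,0} = 1
G(4) = mex{1,0} = 2
G(5) = mex{1,1,0} = 2
G(6) = mex{2,1,0} = 3
G(7) = mex{2,2,1} = 0
G(8) = mex{3,2,1,0} = 4
G(9) = mex{0,3,2,0,0} = 1
G(10) = mex{4,0,2,1,0} = 3
G(11) = mex{1,4,3,1,1} = 0
G(12) = mex{3,1,0,2,1} = 4
G(13) = mex{0,3,4,2,2} = 1
G(14) = mex{4,0,1,3,2} = 5
Heap A: G(12) = 4.
Heap B: G(14) = 5.
Combined Grundy value = 4 ⊕ 5 = 1.

1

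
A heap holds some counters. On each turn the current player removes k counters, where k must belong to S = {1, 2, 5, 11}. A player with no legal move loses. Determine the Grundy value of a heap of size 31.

1

G(0) = 0
G(1) = mex{0} = 1
G(2) = mex{1,0} = 2
G(3) = mex{2,1} = 0
G(4) = mex{0,2} = 1
G(5) = mex{1,0,0} = 2
G(6) = mex{2,1,1} = 0
G(7) = mex{0,2,2} = 1
G(8) = mex{1,0,0} = 2
G(9) = mex{2,1,1} = 0
G(10) = mex{0,2,2} = 1
G(11) = mex{1,0,0,0} = 2
G(12) = mex{2,1,1,1} = 0
G(13) = mex{0,2,2,2} = 1
G(14) = mex{1,0,0,0} = 2
G(15) = mex{2,1,1,1} = 0
G(16) = mex{0,2,2,2} = 1
G(17) = mex{1,0,0,0} = 2
G(18) = mex{2,1,1,1} = 0
G(19) = mex{0,2,2,2} = 1
G(20) = mex{1,0,0,0} = 2
G(21) = mex{2,1,1,1} = 0
G(22) = mex{0,2,2,2} = 1
G(23) = mex{1,0,0,0} = 2
G(24) = mex{2,1,1,1} = 0
G(25) = mex{0,2,2,2} = 1
G(26) = mex{1,0,0,0} = 2
G(27) = mex{2,1,1,1} = 0
G(28) = mex{0,2,2,2} = 1
G(29) = mex{1,0,0,0} = 2
G(30) = mex{2,1,1,1} = 0
G(31) = mex{0,2,2,2} = 1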